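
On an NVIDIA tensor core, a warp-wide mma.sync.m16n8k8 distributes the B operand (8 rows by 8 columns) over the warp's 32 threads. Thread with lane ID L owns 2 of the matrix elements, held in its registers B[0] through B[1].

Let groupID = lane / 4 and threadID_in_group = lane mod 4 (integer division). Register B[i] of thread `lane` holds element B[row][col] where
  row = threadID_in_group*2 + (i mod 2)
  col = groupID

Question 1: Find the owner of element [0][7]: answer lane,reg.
c=7⇒gr=7  r=0⇒th=0,odd=0
L=7*4+0=28  i=0=0

28,0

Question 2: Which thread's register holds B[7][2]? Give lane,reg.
11,1

c=2→G=2  r=7→T=3,p=1
L=2*4+3=11  i=1=1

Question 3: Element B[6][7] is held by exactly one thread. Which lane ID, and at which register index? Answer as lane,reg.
c=7→G=7  r=6→T=3,p=0
L=7*4+3=31  i=0=0

31,0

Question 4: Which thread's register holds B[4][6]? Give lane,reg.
26,0

c=6->g=6  r=4->t=2,b0=0
L=6*4+2=26  i=0=0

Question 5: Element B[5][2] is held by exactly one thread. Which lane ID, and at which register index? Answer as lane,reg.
c: 2->gid=2  r: 5->tid=2,i&1=1
L=2*4+2=10  i=1=1

10,1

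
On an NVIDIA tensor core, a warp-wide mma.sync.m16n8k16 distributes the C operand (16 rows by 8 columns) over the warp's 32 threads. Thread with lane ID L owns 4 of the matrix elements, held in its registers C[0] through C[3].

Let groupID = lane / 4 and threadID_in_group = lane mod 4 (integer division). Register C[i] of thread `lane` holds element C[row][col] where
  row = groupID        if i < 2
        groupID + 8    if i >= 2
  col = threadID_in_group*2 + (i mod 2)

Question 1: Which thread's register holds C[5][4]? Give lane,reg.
22,0

r=5⇒gr=5,Rb=0  c=4⇒th=2,odd=0
L=5*4+2=22  i=0*2+0=0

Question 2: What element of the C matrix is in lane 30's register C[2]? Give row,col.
L=30->g=30>>2=7, t=30&3=2
[2]->row 7+8=15  col 2·2+0=4

15,4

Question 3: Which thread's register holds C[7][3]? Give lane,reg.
r:7=>grp=7,rB=0  c:3=>tig=1,lo=1
L=7*4+1=29  i=0*2+1=1

29,1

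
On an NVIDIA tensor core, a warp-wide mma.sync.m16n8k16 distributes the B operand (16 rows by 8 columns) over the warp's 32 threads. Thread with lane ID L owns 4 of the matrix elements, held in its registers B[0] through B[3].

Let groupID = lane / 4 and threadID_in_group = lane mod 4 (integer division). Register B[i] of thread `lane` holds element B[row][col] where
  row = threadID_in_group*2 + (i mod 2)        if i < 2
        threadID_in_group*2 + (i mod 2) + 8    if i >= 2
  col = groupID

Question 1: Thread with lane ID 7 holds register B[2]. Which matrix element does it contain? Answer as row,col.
14,1

lane 7→7/4=1, 7 mod 4=3
i=2  r:2·3+0+8→14  c:1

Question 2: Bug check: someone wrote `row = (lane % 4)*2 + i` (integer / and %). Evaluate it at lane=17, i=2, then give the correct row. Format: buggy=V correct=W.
`(lane % 4)*2 + i`[17,2]=>4
L=17=>grp=17>>2=4, tig=17&3=1
[2]=>row 1·2+0+8=10  col grp=4
row: 4 vs 10

buggy=4 correct=10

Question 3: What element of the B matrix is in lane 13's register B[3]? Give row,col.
11,3

L=13->gid=13>>2=3, tid=13&3=1
[3]->row 1·2+1+8=11  col gid=3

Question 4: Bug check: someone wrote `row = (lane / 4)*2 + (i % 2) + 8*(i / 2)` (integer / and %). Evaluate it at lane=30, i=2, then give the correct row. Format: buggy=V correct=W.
`(lane / 4)*2 + (i % 2) + 8*(i / 2)`[30,2]⇒22
lane 30: gr=7 (30/4), th=2 (30%4)
i=2: r=2*2+0+8=12, c=gr=7
row: 22 vs 12

buggy=22 correct=12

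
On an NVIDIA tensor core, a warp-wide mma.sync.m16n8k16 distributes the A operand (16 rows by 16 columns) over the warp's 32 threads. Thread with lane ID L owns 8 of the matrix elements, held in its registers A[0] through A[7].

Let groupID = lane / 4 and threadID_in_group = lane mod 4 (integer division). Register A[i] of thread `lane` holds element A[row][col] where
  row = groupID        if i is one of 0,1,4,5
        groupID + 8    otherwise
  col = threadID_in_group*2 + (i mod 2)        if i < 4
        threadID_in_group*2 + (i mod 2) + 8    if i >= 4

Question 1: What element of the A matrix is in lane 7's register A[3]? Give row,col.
7: g=1,t=3
[3] (1+8,3*2+1+0) = (9,7)

9,7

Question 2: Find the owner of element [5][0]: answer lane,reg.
20,0

r:5=>grp=5,rB=0  c:0=>cB=0,tig=0,lo=0
L=5*4+0=20  i=0*4+0*2+0=0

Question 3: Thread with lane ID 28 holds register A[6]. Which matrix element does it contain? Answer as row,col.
lane 28->28/4=7, 28 mod 4=0
i=6  r:7+8->15  c:2·0+0+8->8

15,8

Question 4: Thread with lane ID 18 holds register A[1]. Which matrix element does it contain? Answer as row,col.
4,5

lane 18: grp=4 (18/4), tig=2 (18%4)
i=1: r=4+0=4, c=2*2+1+0=5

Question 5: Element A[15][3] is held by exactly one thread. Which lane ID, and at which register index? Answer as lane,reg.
r:15=>grp=7,rB=1  c:3=>cB=0,tig=1,lo=1
L=7*4+1=29  i=0*4+1*2+1=3

29,3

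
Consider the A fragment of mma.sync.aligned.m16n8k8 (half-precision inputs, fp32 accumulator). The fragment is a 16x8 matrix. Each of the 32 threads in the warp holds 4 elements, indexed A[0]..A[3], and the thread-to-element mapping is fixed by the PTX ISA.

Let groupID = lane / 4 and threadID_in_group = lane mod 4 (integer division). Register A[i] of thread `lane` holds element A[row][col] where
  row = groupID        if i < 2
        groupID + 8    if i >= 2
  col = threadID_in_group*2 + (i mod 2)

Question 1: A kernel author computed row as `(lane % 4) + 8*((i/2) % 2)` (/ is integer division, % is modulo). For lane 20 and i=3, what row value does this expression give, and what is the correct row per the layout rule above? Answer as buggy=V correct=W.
buggy=8 correct=13

`(lane % 4) + 8*((i/2) % 2)`[20,3]->8
lane 20: g=5 (20/4), t=0 (20%4)
i=3: r=5+8=13, c=0*2+1=1
row: 8 vs 13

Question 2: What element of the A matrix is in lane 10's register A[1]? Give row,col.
lane 10⇒10/4=2, 10 mod 4=2
i=1  r:2+0⇒2  c:2·2+1⇒5

2,5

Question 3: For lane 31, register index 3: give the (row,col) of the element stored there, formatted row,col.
lane 31->31/4=7, 31 mod 4=3
i=3  r:7+8->15  c:2·3+1->7

15,7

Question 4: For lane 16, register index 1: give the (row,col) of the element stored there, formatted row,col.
4,1

L=16=>grp=16>>2=4, tig=16&3=0
[1]=>row 4+0=4  col 0·2+1=1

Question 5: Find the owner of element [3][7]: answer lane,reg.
r=3→G=3,rhi=0  c=7→T=3,p=1
L=3*4+3=15  i=0*2+1=1

15,1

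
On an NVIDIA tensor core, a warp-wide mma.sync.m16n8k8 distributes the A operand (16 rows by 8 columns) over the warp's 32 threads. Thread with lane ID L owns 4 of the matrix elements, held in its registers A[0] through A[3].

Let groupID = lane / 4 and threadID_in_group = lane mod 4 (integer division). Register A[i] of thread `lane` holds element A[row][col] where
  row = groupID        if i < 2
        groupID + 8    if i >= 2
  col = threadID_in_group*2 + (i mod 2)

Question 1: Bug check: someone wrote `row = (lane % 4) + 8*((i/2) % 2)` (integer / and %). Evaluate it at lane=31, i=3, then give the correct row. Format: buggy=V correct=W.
`(lane % 4) + 8*((i/2) % 2)`[31,3]=>11
lane 31: grp=7 (31/4), tig=3 (31%4)
i=3: r=7+8=15, c=3*2+1=7
row: 11 vs 15

buggy=11 correct=15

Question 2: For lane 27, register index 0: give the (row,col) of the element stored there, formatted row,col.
6,6

lane 27→27/4=6, 27 mod 4=3
i=0  r:6+0→6  c:2·3+0→6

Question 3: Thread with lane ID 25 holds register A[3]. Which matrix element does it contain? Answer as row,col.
14,3

25: grp=6,tig=1
[3] (6+8,1*2+1) = (14,3)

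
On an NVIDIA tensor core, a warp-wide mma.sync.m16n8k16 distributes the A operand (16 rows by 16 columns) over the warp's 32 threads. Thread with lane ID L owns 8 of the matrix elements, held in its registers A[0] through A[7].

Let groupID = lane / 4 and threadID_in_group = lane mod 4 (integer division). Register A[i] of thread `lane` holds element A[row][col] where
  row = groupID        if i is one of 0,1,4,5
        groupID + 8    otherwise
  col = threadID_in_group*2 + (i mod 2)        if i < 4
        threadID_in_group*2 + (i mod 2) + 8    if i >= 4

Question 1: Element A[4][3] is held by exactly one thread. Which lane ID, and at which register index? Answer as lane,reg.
17,1

r=4->g=4,rb=0  c=3->cb=0,t=1,b0=1
L=4*4+1=17  i=0*4+0*2+1=1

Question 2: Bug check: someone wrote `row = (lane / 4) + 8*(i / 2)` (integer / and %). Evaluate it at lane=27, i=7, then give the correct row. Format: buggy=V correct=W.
buggy=30 correct=14

`(lane / 4) + 8*(i / 2)`[27,7]→30
lane 27: G=6 (27/4), T=3 (27%4)
i=7: r=6+8=14, c=3*2+1+8=15
row: 30 vs 14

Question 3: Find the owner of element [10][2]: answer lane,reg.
r:10=>grp=2,rB=1  c:2=>cB=0,tig=1,lo=0
L=2*4+1=9  i=0*4+1*2+0=2

9,2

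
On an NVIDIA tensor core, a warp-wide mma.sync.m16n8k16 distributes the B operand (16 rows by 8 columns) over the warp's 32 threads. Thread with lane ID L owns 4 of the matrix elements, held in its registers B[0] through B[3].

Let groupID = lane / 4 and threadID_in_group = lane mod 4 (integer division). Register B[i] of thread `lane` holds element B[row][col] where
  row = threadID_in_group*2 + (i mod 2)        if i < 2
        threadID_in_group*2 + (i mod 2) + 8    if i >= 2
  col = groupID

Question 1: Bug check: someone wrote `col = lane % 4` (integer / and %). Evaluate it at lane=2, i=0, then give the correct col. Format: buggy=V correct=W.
buggy=2 correct=0

`lane % 4`[2,0]->2
lane 2->2/4=0, 2 mod 4=2
i=0  r:2·2+0+0->4  c:0
col: 2 vs 0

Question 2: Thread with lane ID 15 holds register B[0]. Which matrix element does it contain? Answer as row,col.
lane 15=>15/4=3, 15 mod 4=3
i=0  r:2·3+0+0=>6  c:3

6,3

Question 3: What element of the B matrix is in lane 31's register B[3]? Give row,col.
lane 31: gid=7 (31/4), tid=3 (31%4)
i=3: r=3*2+1+8=15, c=gid=7

15,7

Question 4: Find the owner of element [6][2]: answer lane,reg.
c:2=>grp=2  r:6=>rB=0,tig=3,lo=0
L=2*4+3=11  i=0*2+0=0

11,0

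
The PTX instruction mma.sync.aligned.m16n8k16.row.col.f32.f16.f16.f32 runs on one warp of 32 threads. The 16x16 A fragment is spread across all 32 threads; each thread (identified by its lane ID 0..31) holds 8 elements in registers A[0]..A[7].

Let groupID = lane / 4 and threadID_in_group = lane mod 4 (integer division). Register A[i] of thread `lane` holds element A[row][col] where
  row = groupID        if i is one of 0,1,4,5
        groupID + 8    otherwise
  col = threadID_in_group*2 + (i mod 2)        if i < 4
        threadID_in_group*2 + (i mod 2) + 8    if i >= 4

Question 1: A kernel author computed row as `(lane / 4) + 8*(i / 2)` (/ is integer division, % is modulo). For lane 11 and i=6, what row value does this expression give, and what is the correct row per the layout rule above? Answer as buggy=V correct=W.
`(lane / 4) + 8*(i / 2)`[11,6]->26
11: g=2,t=3
[6] (2+8,3*2+0+8) = (10,14)
row: 26 vs 10

buggy=26 correct=10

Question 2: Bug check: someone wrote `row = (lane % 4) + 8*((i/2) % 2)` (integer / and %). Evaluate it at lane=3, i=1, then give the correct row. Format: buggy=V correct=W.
buggy=3 correct=0

`(lane % 4) + 8*((i/2) % 2)`[3,1]->3
lane 3: g=0 (3/4), t=3 (3%4)
i=1: r=0+0=0, c=3*2+1+0=7
row: 3 vs 0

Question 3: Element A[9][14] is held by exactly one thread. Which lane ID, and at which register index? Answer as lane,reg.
r=9→G=1,rhi=1  c=14→chi=1,T=3,p=0
L=1*4+3=7  i=1*4+1*2+0=6

7,6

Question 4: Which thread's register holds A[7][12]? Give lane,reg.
r=7→G=7,rhi=0  c=12→chi=1,T=2,p=0
L=7*4+2=30  i=1*4+0*2+0=4

30,4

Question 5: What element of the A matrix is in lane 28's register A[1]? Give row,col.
7,1

28: g=7,t=0
[1] (7+0,0*2+1+0) = (7,1)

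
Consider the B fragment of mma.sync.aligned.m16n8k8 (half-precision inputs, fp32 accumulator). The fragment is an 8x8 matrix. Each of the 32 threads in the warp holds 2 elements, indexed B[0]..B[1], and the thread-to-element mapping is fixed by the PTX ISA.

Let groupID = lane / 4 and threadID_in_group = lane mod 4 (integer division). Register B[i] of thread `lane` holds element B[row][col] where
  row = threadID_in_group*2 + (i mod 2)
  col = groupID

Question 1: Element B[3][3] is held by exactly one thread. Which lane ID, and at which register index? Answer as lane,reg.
c:3=>grp=3  r:3=>tig=1,lo=1
L=3*4+1=13  i=1=1

13,1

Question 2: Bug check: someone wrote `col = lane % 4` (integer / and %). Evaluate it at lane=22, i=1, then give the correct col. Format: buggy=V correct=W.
`lane % 4`[22,1]->2
22: g=5,t=2
[1] (2*2+1,5) = (5,5)
col: 2 vs 5

buggy=2 correct=5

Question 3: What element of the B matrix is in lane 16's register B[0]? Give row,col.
lane 16⇒16/4=4, 16 mod 4=0
i=0  r:2·0+0⇒0  c:4

0,4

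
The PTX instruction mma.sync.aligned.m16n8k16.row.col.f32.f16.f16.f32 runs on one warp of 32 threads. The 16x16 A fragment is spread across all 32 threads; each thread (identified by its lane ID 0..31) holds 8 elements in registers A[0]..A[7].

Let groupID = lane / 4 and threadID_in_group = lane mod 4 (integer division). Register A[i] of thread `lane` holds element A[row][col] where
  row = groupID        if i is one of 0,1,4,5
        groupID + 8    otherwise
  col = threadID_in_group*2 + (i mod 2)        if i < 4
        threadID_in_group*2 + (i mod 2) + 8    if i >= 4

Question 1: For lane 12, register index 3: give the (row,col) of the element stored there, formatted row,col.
11,1

L=12⇒gr=12>>2=3, th=12&3=0
[3]⇒row 3+8=11  col 0·2+1+0=1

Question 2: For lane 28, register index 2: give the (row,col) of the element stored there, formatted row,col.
15,0

lane 28=>28/4=7, 28 mod 4=0
i=2  r:7+8=>15  c:2·0+0+0=>0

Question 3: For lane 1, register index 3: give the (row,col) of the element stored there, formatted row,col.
8,3

lane 1->1/4=0, 1 mod 4=1
i=3  r:0+8->8  c:2·1+1+0->3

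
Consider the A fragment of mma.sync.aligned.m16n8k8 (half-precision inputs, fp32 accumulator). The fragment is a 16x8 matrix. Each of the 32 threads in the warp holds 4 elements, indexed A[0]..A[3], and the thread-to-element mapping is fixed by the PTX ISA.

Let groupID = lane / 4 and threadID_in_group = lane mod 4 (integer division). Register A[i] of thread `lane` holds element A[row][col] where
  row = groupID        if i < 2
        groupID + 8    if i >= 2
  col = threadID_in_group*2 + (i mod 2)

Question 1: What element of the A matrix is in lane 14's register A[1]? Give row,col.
lane 14: gr=3 (14/4), th=2 (14%4)
i=1: r=3+0=3, c=2*2+1=5

3,5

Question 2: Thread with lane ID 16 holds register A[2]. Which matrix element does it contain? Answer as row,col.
12,0

lane 16->16/4=4, 16 mod 4=0
i=2  r:4+8->12  c:2·0+0->0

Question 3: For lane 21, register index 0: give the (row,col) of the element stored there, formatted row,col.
5,2

21: grp=5,tig=1
[0] (5+0,1*2+0) = (5,2)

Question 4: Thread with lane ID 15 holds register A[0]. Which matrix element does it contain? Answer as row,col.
lane 15: G=3 (15/4), T=3 (15%4)
i=0: r=3+0=3, c=3*2+0=6

3,6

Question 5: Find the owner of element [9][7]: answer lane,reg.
r: 9->gid=1,r8=1  c: 7->tid=3,i&1=1
L=1*4+3=7  i=1*2+1=3

7,3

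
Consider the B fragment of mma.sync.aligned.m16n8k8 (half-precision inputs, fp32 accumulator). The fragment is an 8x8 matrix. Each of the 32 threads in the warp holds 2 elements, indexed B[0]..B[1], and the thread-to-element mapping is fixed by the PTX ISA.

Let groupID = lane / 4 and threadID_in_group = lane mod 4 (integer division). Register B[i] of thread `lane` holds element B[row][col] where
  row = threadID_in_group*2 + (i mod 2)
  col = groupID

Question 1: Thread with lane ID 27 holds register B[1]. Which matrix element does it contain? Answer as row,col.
7,6

lane 27⇒27/4=6, 27 mod 4=3
i=1  r:2·3+1⇒7  c:6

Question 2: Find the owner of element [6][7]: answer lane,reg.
31,0

c:7=>grp=7  r:6=>tig=3,lo=0
L=7*4+3=31  i=0=0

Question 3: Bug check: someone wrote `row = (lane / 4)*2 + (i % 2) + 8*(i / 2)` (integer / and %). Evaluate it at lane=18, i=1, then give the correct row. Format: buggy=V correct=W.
buggy=9 correct=5

`(lane / 4)*2 + (i % 2) + 8*(i / 2)`[18,1]=>9
18: grp=4,tig=2
[1] (2*2+1,4) = (5,4)
row: 9 vs 5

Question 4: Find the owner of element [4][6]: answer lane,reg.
26,0

c: 6->gid=6  r: 4->tid=2,i&1=0
L=6*4+2=26  i=0=0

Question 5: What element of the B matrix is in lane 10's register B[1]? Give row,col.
5,2

L=10=>grp=10>>2=2, tig=10&3=2
[1]=>row 2·2+1=5  col grp=2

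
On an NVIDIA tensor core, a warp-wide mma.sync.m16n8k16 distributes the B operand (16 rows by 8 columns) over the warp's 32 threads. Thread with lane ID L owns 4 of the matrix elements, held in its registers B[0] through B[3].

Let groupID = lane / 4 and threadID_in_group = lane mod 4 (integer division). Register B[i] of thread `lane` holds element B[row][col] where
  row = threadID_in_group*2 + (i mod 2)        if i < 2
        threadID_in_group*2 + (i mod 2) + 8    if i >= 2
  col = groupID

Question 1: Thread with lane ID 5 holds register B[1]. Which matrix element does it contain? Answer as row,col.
3,1

lane 5: g=1 (5/4), t=1 (5%4)
i=1: r=1*2+1+0=3, c=g=1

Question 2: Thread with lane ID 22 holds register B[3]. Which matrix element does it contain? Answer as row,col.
13,5

lane 22→22/4=5, 22 mod 4=2
i=3  r:2·2+1+8→13  c:5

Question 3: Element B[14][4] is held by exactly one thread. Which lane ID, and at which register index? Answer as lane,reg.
c:4=>grp=4  r:14=>rB=1,tig=3,lo=0
L=4*4+3=19  i=1*2+0=2

19,2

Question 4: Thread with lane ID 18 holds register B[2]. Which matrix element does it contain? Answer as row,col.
12,4

lane 18: grp=4 (18/4), tig=2 (18%4)
i=2: r=2*2+0+8=12, c=grp=4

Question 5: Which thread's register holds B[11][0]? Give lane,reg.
1,3

c:0=>grp=0  r:11=>rB=1,tig=1,lo=1
L=0*4+1=1  i=1*2+1=3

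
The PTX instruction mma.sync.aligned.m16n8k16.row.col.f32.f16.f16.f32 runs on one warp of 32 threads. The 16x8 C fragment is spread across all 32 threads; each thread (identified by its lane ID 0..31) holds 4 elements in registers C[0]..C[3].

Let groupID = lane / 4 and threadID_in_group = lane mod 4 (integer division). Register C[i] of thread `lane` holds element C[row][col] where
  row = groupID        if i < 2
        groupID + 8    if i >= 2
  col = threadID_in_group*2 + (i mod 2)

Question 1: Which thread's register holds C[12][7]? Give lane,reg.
r=12->g=4,rb=1  c=7->t=3,b0=1
L=4*4+3=19  i=1*2+1=3

19,3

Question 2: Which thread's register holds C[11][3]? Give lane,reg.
13,3

r: 11->gid=3,r8=1  c: 3->tid=1,i&1=1
L=3*4+1=13  i=1*2+1=3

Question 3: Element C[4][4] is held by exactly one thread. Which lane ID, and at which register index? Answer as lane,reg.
18,0

r=4→G=4,rhi=0  c=4→T=2,p=0
L=4*4+2=18  i=0*2+0=0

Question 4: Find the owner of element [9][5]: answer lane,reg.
6,3

r=9->g=1,rb=1  c=5->t=2,b0=1
L=1*4+2=6  i=1*2+1=3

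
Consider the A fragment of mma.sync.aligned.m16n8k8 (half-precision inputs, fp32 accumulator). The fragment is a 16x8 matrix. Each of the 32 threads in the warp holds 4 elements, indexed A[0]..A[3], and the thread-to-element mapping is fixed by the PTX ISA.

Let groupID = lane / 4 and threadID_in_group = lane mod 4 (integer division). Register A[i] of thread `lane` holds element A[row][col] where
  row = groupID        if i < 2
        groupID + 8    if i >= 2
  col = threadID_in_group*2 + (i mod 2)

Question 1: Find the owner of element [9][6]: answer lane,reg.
r=9→G=1,rhi=1  c=6→T=3,p=0
L=1*4+3=7  i=1*2+0=2

7,2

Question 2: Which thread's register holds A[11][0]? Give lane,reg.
r=11→G=3,rhi=1  c=0→T=0,p=0
L=3*4+0=12  i=1*2+0=2

12,2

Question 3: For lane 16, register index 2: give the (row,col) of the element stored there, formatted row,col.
12,0

lane 16→16/4=4, 16 mod 4=0
i=2  r:4+8→12  c:2·0+0→0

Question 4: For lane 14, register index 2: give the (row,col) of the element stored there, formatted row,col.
11,4

lane 14->14/4=3, 14 mod 4=2
i=2  r:3+8->11  c:2·2+0->4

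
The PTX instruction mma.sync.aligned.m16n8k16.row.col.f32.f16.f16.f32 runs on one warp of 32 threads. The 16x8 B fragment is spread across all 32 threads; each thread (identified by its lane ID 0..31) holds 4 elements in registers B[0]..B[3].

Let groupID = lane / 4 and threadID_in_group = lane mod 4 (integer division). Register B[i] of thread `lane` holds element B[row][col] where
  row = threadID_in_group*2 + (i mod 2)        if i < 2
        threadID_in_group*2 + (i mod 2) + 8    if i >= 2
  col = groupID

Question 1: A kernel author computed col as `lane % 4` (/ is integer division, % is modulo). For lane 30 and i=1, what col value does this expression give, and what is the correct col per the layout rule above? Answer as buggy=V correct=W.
`lane % 4`[30,1]->2
L=30->g=30>>2=7, t=30&3=2
[1]->row 2·2+1+0=5  col g=7
col: 2 vs 7

buggy=2 correct=7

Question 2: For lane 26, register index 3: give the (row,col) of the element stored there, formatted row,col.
13,6

L=26->gid=26>>2=6, tid=26&3=2
[3]->row 2·2+1+8=13  col gid=6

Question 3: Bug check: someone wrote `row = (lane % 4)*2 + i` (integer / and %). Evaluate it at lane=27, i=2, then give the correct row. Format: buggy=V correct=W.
buggy=8 correct=14

`(lane % 4)*2 + i`[27,2]=>8
lane 27=>27/4=6, 27 mod 4=3
i=2  r:2·3+0+8=>14  c:6
row: 8 vs 14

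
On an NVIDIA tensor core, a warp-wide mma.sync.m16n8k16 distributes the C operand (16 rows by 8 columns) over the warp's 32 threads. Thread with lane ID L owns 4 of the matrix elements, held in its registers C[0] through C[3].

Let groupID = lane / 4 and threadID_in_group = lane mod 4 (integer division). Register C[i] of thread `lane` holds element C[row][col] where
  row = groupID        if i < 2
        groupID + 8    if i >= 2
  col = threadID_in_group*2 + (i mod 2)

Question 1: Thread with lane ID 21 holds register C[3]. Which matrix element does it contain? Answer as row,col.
13,3

21: grp=5,tig=1
[3] (5+8,1*2+1) = (13,3)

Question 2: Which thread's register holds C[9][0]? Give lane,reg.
r=9⇒gr=1,Rb=1  c=0⇒th=0,odd=0
L=1*4+0=4  i=1*2+0=2

4,2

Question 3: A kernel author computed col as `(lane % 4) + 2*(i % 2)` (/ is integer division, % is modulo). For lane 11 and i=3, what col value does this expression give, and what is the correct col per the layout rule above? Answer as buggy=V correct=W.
`(lane % 4) + 2*(i % 2)`[11,3]→5
L=11→G=11>>2=2, T=11&3=3
[3]→row 2+8=10  col 3·2+1=7
col: 5 vs 7

buggy=5 correct=7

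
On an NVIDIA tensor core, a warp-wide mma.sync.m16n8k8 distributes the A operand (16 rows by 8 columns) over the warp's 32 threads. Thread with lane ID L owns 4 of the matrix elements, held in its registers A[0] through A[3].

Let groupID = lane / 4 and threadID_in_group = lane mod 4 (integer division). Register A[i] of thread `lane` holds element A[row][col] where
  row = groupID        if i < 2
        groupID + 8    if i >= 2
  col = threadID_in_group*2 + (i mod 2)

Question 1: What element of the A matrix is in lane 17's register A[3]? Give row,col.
lane 17: gid=4 (17/4), tid=1 (17%4)
i=3: r=4+8=12, c=1*2+1=3

12,3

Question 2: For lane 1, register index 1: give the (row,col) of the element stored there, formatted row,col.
lane 1: grp=0 (1/4), tig=1 (1%4)
i=1: r=0+0=0, c=1*2+1=3

0,3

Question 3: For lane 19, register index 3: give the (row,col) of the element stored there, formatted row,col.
lane 19: g=4 (19/4), t=3 (19%4)
i=3: r=4+8=12, c=3*2+1=7

12,7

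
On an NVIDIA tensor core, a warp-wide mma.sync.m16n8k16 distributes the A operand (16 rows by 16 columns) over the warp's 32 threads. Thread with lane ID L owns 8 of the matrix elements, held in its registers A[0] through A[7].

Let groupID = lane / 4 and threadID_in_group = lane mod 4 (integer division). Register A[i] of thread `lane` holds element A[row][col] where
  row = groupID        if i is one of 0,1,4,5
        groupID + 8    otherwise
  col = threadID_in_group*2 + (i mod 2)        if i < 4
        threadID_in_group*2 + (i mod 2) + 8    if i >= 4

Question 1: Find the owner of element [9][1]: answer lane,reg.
r=9→G=1,rhi=1  c=1→chi=0,T=0,p=1
L=1*4+0=4  i=0*4+1*2+1=3

4,3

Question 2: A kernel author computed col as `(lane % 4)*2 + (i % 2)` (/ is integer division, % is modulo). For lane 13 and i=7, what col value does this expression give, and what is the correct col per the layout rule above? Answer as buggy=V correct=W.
`(lane % 4)*2 + (i % 2)`[13,7]->3
lane 13->13/4=3, 13 mod 4=1
i=7  r:3+8->11  c:2·1+1+8->11
col: 3 vs 11

buggy=3 correct=11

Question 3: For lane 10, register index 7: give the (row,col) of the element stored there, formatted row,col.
10,13

lane 10->10/4=2, 10 mod 4=2
i=7  r:2+8->10  c:2·2+1+8->13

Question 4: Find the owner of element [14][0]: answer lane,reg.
r=14->g=6,rb=1  c=0->cb=0,t=0,b0=0
L=6*4+0=24  i=0*4+1*2+0=2

24,2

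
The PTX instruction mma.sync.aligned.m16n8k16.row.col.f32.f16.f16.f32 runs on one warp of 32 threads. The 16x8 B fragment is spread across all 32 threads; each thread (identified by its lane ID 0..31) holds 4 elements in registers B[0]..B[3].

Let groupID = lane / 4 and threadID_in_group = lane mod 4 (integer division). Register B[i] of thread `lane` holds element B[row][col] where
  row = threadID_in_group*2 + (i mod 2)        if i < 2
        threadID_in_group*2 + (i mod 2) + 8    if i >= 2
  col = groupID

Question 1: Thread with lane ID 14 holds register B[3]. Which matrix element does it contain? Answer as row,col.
lane 14: grp=3 (14/4), tig=2 (14%4)
i=3: r=2*2+1+8=13, c=grp=3

13,3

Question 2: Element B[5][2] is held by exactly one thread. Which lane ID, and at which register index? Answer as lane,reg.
10,1

c: 2->gid=2  r: 5->r8=0,tid=2,i&1=1
L=2*4+2=10  i=0*2+1=1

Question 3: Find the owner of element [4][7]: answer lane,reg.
30,0

c=7→G=7  r=4→rhi=0,T=2,p=0
L=7*4+2=30  i=0*2+0=0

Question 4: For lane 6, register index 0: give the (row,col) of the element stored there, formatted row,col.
4,1

6: grp=1,tig=2
[0] (2*2+0+0,1) = (4,1)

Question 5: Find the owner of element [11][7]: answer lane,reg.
c=7⇒gr=7  r=11⇒Rb=1,th=1,odd=1
L=7*4+1=29  i=1*2+1=3

29,3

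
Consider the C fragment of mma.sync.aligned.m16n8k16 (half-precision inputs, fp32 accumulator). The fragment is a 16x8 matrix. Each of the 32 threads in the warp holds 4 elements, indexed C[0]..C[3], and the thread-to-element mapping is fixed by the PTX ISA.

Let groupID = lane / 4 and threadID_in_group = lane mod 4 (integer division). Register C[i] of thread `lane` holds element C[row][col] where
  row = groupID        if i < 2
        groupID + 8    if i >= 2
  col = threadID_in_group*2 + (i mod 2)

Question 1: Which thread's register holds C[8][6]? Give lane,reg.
3,2

r=8→G=0,rhi=1  c=6→T=3,p=0
L=0*4+3=3  i=1*2+0=2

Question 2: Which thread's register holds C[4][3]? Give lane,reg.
r=4→G=4,rhi=0  c=3→T=1,p=1
L=4*4+1=17  i=0*2+1=1

17,1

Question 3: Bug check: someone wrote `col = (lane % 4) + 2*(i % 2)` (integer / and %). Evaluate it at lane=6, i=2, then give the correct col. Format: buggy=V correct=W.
buggy=2 correct=4

`(lane % 4) + 2*(i % 2)`[6,2]→2
6: G=1,T=2
[2] (1+8,2*2+0) = (9,4)
col: 2 vs 4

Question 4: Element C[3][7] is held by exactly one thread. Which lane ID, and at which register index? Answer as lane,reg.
r=3->g=3,rb=0  c=7->t=3,b0=1
L=3*4+3=15  i=0*2+1=1

15,1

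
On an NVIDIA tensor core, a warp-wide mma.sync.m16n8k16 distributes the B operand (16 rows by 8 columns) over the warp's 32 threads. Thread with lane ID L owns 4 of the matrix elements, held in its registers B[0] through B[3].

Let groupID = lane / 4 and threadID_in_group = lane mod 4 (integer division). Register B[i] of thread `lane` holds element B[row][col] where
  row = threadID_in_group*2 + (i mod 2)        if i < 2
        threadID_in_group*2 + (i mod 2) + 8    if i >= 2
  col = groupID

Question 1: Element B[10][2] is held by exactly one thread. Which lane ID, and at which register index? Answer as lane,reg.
9,2

c=2->g=2  r=10->rb=1,t=1,b0=0
L=2*4+1=9  i=1*2+0=2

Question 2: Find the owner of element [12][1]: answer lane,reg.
c=1->g=1  r=12->rb=1,t=2,b0=0
L=1*4+2=6  i=1*2+0=2

6,2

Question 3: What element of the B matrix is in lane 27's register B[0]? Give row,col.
6,6

L=27=>grp=27>>2=6, tig=27&3=3
[0]=>row 3·2+0+0=6  col grp=6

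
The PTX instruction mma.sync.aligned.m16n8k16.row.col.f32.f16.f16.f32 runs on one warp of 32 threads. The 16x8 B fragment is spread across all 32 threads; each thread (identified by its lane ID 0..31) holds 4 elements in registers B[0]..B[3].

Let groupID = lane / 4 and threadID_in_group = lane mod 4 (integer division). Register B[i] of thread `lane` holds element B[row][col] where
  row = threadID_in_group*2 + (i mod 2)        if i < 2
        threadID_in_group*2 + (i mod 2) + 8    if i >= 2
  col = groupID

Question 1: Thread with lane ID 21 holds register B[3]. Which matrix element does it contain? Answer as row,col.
11,5

lane 21: g=5 (21/4), t=1 (21%4)
i=3: r=1*2+1+8=11, c=g=5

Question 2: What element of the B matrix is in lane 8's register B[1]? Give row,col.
L=8->gid=8>>2=2, tid=8&3=0
[1]->row 0·2+1+0=1  col gid=2

1,2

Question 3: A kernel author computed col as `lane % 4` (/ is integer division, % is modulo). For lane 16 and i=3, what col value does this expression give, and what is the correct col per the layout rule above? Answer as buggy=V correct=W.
buggy=0 correct=4

`lane % 4`[16,3]→0
lane 16→16/4=4, 16 mod 4=0
i=3  r:2·0+1+8→9  c:4
col: 0 vs 4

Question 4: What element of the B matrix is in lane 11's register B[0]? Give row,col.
6,2

L=11⇒gr=11>>2=2, th=11&3=3
[0]⇒row 3·2+0+0=6  col gr=2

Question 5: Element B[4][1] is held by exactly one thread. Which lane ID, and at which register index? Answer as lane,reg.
6,0

c=1→G=1  r=4→rhi=0,T=2,p=0
L=1*4+2=6  i=0*2+0=0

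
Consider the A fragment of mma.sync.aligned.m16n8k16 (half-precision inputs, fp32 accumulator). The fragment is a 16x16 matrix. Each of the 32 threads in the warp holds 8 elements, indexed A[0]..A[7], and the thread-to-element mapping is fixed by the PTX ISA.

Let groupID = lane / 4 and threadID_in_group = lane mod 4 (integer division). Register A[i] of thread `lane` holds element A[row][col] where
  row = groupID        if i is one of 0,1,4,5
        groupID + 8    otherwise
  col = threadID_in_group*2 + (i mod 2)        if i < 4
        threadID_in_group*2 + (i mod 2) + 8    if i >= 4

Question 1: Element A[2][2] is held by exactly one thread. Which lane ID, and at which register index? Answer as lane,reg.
9,0

r=2⇒gr=2,Rb=0  c=2⇒Cb=0,th=1,odd=0
L=2*4+1=9  i=0*4+0*2+0=0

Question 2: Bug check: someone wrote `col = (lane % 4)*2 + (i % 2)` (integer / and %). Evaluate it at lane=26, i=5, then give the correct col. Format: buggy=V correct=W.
`(lane % 4)*2 + (i % 2)`[26,5]⇒5
lane 26⇒26/4=6, 26 mod 4=2
i=5  r:6+0⇒6  c:2·2+1+8⇒13
col: 5 vs 13

buggy=5 correct=13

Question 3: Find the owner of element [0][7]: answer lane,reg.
3,1

r=0⇒gr=0,Rb=0  c=7⇒Cb=0,th=3,odd=1
L=0*4+3=3  i=0*4+0*2+1=1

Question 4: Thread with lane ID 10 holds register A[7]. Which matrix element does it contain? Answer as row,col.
L=10=>grp=10>>2=2, tig=10&3=2
[7]=>row 2+8=10  col 2·2+1+8=13

10,13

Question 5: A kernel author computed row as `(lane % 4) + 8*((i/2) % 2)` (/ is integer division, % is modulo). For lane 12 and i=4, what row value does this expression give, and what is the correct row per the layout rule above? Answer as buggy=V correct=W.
`(lane % 4) + 8*((i/2) % 2)`[12,4]->0
lane 12: gid=3 (12/4), tid=0 (12%4)
i=4: r=3+0=3, c=0*2+0+8=8
row: 0 vs 3

buggy=0 correct=3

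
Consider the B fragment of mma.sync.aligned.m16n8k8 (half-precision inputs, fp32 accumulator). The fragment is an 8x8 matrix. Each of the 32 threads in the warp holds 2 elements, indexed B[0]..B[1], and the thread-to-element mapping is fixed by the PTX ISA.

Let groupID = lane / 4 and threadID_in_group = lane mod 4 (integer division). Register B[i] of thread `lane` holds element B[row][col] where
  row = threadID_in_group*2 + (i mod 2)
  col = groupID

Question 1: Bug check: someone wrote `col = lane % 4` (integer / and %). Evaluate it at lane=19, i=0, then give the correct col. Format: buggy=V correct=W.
buggy=3 correct=4

`lane % 4`[19,0]->3
lane 19: g=4 (19/4), t=3 (19%4)
i=0: r=3*2+0=6, c=g=4
col: 3 vs 4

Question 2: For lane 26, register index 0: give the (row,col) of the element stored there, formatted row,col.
4,6

26: gr=6,th=2
[0] (2*2+0,6) = (4,6)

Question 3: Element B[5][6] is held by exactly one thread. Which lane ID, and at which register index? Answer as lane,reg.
26,1

c=6->g=6  r=5->t=2,b0=1
L=6*4+2=26  i=1=1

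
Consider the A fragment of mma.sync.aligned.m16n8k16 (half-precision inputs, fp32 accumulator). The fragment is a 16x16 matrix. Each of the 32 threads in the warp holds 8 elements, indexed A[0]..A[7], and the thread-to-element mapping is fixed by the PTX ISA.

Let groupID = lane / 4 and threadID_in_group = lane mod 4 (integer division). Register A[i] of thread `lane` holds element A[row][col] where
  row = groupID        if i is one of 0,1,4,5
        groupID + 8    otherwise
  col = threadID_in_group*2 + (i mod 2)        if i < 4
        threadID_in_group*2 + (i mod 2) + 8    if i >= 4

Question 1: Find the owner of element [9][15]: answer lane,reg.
r=9→G=1,rhi=1  c=15→chi=1,T=3,p=1
L=1*4+3=7  i=1*4+1*2+1=7

7,7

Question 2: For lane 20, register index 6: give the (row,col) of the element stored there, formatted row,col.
L=20⇒gr=20>>2=5, th=20&3=0
[6]⇒row 5+8=13  col 0·2+0+8=8

13,8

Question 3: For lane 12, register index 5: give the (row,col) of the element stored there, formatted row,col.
lane 12: grp=3 (12/4), tig=0 (12%4)
i=5: r=3+0=3, c=0*2+1+8=9

3,9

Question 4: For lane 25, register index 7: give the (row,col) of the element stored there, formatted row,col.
lane 25: G=6 (25/4), T=1 (25%4)
i=7: r=6+8=14, c=1*2+1+8=11

14,11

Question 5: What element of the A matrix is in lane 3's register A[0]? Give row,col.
L=3→G=3>>2=0, T=3&3=3
[0]→row 0+0=0  col 3·2+0+0=6

0,6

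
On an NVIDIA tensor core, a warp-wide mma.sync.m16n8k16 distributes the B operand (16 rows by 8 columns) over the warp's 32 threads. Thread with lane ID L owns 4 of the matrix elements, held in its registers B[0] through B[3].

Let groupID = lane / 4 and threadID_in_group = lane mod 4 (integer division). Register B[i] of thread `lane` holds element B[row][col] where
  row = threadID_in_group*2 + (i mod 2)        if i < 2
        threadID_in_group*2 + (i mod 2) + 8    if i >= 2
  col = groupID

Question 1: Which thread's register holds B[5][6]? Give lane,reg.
26,1

c: 6->gid=6  r: 5->r8=0,tid=2,i&1=1
L=6*4+2=26  i=0*2+1=1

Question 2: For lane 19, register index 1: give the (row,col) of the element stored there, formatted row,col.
L=19->gid=19>>2=4, tid=19&3=3
[1]->row 3·2+1+0=7  col gid=4

7,4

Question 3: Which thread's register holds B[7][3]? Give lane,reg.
c=3→G=3  r=7→rhi=0,T=3,p=1
L=3*4+3=15  i=0*2+1=1

15,1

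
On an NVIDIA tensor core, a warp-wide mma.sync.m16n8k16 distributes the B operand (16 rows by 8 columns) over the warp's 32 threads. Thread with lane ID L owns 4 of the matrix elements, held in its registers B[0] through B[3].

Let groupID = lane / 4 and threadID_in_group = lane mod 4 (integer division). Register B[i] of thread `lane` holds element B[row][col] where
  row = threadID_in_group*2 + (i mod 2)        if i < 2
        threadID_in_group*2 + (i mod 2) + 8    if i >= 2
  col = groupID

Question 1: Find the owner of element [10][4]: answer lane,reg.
c=4→G=4  r=10→rhi=1,T=1,p=0
L=4*4+1=17  i=1*2+0=2

17,2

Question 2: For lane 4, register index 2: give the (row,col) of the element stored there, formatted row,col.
4: grp=1,tig=0
[2] (0*2+0+8,1) = (8,1)

8,1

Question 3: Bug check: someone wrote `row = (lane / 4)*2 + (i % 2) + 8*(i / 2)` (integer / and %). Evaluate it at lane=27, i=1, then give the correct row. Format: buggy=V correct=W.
buggy=13 correct=7

`(lane / 4)*2 + (i % 2) + 8*(i / 2)`[27,1]->13
lane 27: g=6 (27/4), t=3 (27%4)
i=1: r=3*2+1+0=7, c=g=6
row: 13 vs 7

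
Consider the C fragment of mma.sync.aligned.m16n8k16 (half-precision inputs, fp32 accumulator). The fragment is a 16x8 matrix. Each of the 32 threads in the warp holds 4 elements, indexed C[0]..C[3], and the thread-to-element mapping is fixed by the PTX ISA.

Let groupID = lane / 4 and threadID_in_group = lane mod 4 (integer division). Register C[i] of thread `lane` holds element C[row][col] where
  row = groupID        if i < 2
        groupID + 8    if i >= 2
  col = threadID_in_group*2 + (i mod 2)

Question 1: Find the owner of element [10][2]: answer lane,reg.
9,2

r=10→G=2,rhi=1  c=2→T=1,p=0
L=2*4+1=9  i=1*2+0=2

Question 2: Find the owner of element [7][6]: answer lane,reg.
r: 7->gid=7,r8=0  c: 6->tid=3,i&1=0
L=7*4+3=31  i=0*2+0=0

31,0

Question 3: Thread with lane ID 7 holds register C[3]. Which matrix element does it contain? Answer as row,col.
9,7

lane 7: gid=1 (7/4), tid=3 (7%4)
i=3: r=1+8=9, c=3*2+1=7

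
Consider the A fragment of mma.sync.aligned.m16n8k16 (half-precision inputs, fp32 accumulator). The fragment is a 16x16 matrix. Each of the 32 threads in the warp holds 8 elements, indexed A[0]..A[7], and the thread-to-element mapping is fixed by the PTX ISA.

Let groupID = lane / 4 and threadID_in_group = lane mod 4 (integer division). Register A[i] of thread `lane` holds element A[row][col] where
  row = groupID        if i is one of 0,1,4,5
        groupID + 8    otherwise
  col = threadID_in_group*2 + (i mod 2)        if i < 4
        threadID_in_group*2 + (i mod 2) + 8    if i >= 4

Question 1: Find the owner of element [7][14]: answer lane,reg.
r=7→G=7,rhi=0  c=14→chi=1,T=3,p=0
L=7*4+3=31  i=1*4+0*2+0=4

31,4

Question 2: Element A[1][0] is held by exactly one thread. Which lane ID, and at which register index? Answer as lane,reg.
4,0

r: 1->gid=1,r8=0  c: 0->c8=0,tid=0,i&1=0
L=1*4+0=4  i=0*4+0*2+0=0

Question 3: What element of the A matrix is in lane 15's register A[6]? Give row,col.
L=15->g=15>>2=3, t=15&3=3
[6]->row 3+8=11  col 3·2+0+8=14

11,14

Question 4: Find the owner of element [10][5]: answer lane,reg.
r:10=>grp=2,rB=1  c:5=>cB=0,tig=2,lo=1
L=2*4+2=10  i=0*4+1*2+1=3

10,3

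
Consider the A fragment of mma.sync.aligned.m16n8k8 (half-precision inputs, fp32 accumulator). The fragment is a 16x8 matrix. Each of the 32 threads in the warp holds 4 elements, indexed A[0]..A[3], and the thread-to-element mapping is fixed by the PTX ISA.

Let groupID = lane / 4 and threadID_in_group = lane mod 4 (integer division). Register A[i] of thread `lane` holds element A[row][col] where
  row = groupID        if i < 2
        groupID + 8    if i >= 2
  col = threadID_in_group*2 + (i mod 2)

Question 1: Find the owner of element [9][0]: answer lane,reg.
4,2

r=9⇒gr=1,Rb=1  c=0⇒th=0,odd=0
L=1*4+0=4  i=1*2+0=2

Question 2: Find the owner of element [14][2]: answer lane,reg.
25,2

r=14⇒gr=6,Rb=1  c=2⇒th=1,odd=0
L=6*4+1=25  i=1*2+0=2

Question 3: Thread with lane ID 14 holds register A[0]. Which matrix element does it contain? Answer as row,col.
3,4

lane 14=>14/4=3, 14 mod 4=2
i=0  r:3+0=>3  c:2·2+0=>4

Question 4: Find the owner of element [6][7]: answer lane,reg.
r: 6->gid=6,r8=0  c: 7->tid=3,i&1=1
L=6*4+3=27  i=0*2+1=1

27,1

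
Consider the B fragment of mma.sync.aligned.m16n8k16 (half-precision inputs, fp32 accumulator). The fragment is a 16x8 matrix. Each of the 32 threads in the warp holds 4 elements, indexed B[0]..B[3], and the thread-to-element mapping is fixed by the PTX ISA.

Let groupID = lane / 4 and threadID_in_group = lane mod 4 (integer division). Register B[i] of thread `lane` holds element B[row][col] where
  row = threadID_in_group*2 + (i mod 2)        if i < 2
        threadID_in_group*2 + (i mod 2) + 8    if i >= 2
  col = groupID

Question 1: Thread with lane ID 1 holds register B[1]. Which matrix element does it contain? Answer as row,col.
1: gid=0,tid=1
[1] (1*2+1+0,0) = (3,0)

3,0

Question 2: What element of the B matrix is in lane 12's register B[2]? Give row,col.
lane 12: grp=3 (12/4), tig=0 (12%4)
i=2: r=0*2+0+8=8, c=grp=3

8,3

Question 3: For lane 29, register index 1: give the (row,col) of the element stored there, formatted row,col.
3,7

29: g=7,t=1
[1] (1*2+1+0,7) = (3,7)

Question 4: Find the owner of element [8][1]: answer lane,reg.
4,2

c:1=>grp=1  r:8=>rB=1,tig=0,lo=0
L=1*4+0=4  i=1*2+0=2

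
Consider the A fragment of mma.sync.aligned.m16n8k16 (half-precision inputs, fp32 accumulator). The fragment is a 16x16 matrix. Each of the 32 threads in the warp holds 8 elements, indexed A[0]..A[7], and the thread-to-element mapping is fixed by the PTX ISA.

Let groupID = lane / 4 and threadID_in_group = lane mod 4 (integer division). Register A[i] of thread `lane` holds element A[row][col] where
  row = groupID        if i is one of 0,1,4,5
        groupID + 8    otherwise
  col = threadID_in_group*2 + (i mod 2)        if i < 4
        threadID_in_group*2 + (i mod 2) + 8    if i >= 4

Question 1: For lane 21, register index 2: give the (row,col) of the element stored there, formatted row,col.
13,2

lane 21→21/4=5, 21 mod 4=1
i=2  r:5+8→13  c:2·1+0+0→2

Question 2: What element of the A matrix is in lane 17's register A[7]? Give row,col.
12,11

lane 17: g=4 (17/4), t=1 (17%4)
i=7: r=4+8=12, c=1*2+1+8=11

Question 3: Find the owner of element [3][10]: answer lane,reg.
13,4

r=3->g=3,rb=0  c=10->cb=1,t=1,b0=0
L=3*4+1=13  i=1*4+0*2+0=4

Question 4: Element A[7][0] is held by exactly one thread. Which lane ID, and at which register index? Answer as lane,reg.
r=7->g=7,rb=0  c=0->cb=0,t=0,b0=0
L=7*4+0=28  i=0*4+0*2+0=0

28,0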